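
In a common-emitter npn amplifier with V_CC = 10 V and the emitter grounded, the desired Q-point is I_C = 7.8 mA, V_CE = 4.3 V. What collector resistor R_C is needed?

R_C ≈ 0.73 kΩ

Collector loop: V_CC = I_C·R_C + V_CE.
R_C = (V_CC − V_CE)/I_C = (10 − 4.3)/7.8 = 0.731 kΩ.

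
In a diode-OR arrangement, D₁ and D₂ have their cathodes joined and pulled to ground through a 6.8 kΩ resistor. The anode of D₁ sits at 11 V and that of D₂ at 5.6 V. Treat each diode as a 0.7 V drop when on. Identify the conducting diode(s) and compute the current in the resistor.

Only D₁ conducts; I_R ≈ 1.5 mA

Assume both conduct. Then node N would need to be at both 11−0.7 = 10.3 V and 5.6−0.7 = 4.9 V, which is impossible.
Assume only D₁ conducts: V_N = 11 − 0.7 = 10.3 V, so I_R = 10.3/6.8 = 1.51 mA.
Check D₂: its anode-to-cathode voltage is 5.6 − 10.3 = -4.7 V < 0.7 V, so it is off. The assumption is consistent.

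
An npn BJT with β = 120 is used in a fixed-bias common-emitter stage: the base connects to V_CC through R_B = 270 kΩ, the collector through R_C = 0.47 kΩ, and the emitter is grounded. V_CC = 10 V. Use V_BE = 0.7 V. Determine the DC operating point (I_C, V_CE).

I_C ≈ 4.1 mA, V_CE ≈ 8.1 V

Base loop: V_CC = I_B·R_B + V_BE, so I_B = (10 − 0.7)/270 kΩ = 0.0344 mA.
In the active region I_C = β·I_B = 120 × 0.0344 = 4.13 mA.
Collector loop: V_CE = V_CC − I_C·R_C = 10 − 4.13×0.47 = 8.06 V.
Since V_CE = 8.06 V > V_CE(sat) ≈ 0.2 V, the transistor is in the active region as assumed.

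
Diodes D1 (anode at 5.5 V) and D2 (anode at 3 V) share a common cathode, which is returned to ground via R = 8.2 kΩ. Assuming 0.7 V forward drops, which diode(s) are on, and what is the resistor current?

Only D1 conducts; I_R ≈ 0.59 mA

Assume both conduct. Then node N would need to be at both 5.5−0.7 = 4.8 V and 3−0.7 = 2.3 V, which is impossible.
Assume only D1 conducts: V_N = 5.5 − 0.7 = 4.8 V, so I_R = 4.8/8.2 = 0.585 mA.
Check D2: its anode-to-cathode voltage is 3 − 4.8 = -1.8 V < 0.7 V, so it is off. The assumption is consistent.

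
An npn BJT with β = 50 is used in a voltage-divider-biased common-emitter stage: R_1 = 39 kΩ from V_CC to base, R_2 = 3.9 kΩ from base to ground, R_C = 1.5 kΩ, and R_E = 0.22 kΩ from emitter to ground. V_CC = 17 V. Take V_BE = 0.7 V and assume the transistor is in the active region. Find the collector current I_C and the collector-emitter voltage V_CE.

I_C ≈ 2.9 mA, V_CE ≈ 12 V

Thevenize the base divider: V_Th = V_CC·R_2/(R_1+R_2) = 17×3.9/42.9 = 1.55 V, R_Th = R_1‖R_2 = 3.55 kΩ.
Base-emitter loop: V_Th = I_B·R_Th + V_BE + (β+1)I_B·R_E, so I_B = (1.55 − 0.7) / (3.55 + 51×0.22) = 0.0573 mA.
I_C = β·I_B = 50×0.0573 = 2.86 mA, and I_E = (β+1)I_B = 2.92 mA.
V_CE = V_CC − I_C·R_C − I_E·R_E = 17 − 2.86×1.5 − 2.92×0.22 = 12.1 V.
V_CE = 12.1 V > 0.2 V confirms active-region operation.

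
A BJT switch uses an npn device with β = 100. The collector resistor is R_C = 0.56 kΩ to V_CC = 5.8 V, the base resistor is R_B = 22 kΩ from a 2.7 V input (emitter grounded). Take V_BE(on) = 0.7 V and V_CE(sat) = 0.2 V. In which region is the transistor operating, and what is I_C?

Assume active. Base-emitter loop: I_B = (V_BB − V_BE)/R_B = (2.7 − 0.7)/22 = 0.0909 mA.
I_C = β·I_B = 100×0.0909 = 9.09 mA.
V_CE = V_CC − I_C·R_C = 5.8 − 9.09×0.56 = 0.709 V > V_CE(sat), so the active-region assumption holds.

active; I_C ≈ 9.1 mA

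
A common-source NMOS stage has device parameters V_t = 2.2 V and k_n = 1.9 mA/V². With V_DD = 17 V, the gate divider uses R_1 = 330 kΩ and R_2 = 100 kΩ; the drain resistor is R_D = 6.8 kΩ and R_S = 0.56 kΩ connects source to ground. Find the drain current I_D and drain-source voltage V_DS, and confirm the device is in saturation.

I_D ≈ 1.2 mA, V_DS ≈ 8.5 V

V_G = V_DD·R_2/(R_1+R_2) = 17×100/430 = 3.95 V.
Assume saturation: I_D = (k_n/2)(V_GS − V_t)² with V_GS = V_G − I_D·R_S = 3.95 − 0.56·I_D.
Substituting gives 0.298·I_D² − 2.87·I_D + 2.92 = 0, with roots I_D = 1.16 or 8.46 mA.
The root I_D = 8.46 mA gives V_GS = -0.784 V ≤ V_t, so take I_D = 1.16 mA.
Then V_GS = 3.3 V and V_DS = V_DD − I_D(R_D+R_S) = 17 − 1.16×7.36 = 8.47 V.
Saturation requires V_DS ≥ V_GS − V_t = 1.1 V; 8.47 ≥ 1.1 ✓.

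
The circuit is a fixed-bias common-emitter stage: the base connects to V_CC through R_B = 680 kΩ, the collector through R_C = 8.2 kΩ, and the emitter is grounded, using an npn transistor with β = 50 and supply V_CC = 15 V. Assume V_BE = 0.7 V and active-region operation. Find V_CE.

V_CE ≈ 6.4 V

Base loop: V_CC = I_B·R_B + V_BE, so I_B = (15 − 0.7)/680 kΩ = 0.021 mA.
In the active region I_C = β·I_B = 50 × 0.021 = 1.05 mA.
Collector loop: V_CE = V_CC − I_C·R_C = 15 − 1.05×8.2 = 6.38 V.
Since V_CE = 6.38 V > V_CE(sat) ≈ 0.2 V, the transistor is in the active region as assumed.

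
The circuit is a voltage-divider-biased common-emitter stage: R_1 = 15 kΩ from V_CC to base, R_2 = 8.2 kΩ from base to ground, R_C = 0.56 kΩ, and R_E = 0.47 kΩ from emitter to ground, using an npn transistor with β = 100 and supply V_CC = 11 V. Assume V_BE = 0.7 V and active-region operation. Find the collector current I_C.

Thevenize the base divider: V_Th = V_CC·R_2/(R_1+R_2) = 11×8.2/23.2 = 3.89 V, R_Th = R_1‖R_2 = 5.3 kΩ.
Base-emitter loop: V_Th = I_B·R_Th + V_BE + (β+1)I_B·R_E, so I_B = (3.89 − 0.7) / (5.3 + 101×0.47) = 0.0604 mA.
I_C = β·I_B = 100×0.0604 = 6.04 mA, and I_E = (β+1)I_B = 6.1 mA.
V_CE = V_CC − I_C·R_C − I_E·R_E = 11 − 6.04×0.56 − 6.1×0.47 = 4.75 V.
V_CE = 4.75 V > 0.2 V confirms active-region operation.

I_C ≈ 6 mA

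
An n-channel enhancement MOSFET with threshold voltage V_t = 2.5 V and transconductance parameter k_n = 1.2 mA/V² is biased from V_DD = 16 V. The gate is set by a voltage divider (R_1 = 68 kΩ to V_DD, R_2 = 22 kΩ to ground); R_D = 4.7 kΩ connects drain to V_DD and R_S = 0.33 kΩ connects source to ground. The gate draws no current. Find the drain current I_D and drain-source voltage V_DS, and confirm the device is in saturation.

V_G = V_DD·R_2/(R_1+R_2) = 16×22/90 = 3.91 V.
Assume saturation: I_D = (k_n/2)(V_GS − V_t)² with V_GS = V_G − I_D·R_S = 3.91 − 0.33·I_D.
Substituting gives 0.0653·I_D² − 1.56·I_D + 1.19 = 0, with roots I_D = 0.793 or 23.1 mA.
The root I_D = 23.1 mA gives V_GS = -3.7 V ≤ V_t, so take I_D = 0.793 mA.
Then V_GS = 3.65 V and V_DS = V_DD − I_D(R_D+R_S) = 16 − 0.793×5.03 = 12 V.
Saturation requires V_DS ≥ V_GS − V_t = 1.15 V; 12 ≥ 1.15 ✓.

I_D ≈ 0.79 mA, V_DS ≈ 12 V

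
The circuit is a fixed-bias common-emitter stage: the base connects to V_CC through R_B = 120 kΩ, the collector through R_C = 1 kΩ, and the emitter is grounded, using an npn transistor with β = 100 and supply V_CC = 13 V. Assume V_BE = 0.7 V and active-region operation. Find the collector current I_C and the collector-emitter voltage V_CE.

Base loop: V_CC = I_B·R_B + V_BE, so I_B = (13 − 0.7)/120 kΩ = 0.103 mA.
In the active region I_C = β·I_B = 100 × 0.103 = 10.2 mA.
Collector loop: V_CE = V_CC − I_C·R_C = 13 − 10.2×1 = 2.75 V.
Since V_CE = 2.75 V > V_CE(sat) ≈ 0.2 V, the transistor is in the active region as assumed.

I_C ≈ 10 mA, V_CE ≈ 2.8 V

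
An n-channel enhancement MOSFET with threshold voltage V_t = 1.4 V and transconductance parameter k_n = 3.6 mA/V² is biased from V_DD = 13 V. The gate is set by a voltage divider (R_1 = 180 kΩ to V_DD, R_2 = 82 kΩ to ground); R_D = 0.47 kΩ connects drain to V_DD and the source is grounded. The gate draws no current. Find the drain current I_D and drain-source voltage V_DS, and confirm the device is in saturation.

I_D ≈ 13 mA, V_DS ≈ 7 V

V_G = V_DD·R_2/(R_1+R_2) = 13×82/262 = 4.07 V. With the source grounded, V_GS = V_G = 4.07 V.
Assume saturation: I_D = (k_n/2)(V_GS − V_t)² = (3.6/2)×(4.07 − 1.4)² = 1.8×2.67² = 12.8 mA.
V_DS = V_DD − I_D·R_D = 13 − 12.8×0.47 = 6.97 V.
Saturation requires V_DS ≥ V_GS − V_t = 2.67 V; 6.97 ≥ 2.67 ✓.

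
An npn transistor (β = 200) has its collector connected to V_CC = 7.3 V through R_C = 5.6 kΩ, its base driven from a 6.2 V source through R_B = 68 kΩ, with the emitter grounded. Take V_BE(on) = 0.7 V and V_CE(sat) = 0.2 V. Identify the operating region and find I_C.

Assume active: I_B = (6.2 − 0.7)/68 = 0.0809 mA, giving I_C = β·I_B = 16.2 mA.
But then V_CE = 7.3 − 16.2×5.6 = -83.3 V < V_CE(sat) = 0.2 V — impossible in the active region.
So the transistor is saturated. With V_CE = 0.2 V, I_C = (V_CC − 0.2)/R_C = 7.1/5.6 = 1.27 mA.
Check: β·I_B = 16.2 mA > I_C = 1.27 mA, confirming saturation.

saturation; I_C ≈ 1.3 mA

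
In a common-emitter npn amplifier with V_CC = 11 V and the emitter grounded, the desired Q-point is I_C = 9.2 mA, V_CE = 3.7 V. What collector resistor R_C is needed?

Collector loop: V_CC = I_C·R_C + V_CE.
R_C = (V_CC − V_CE)/I_C = (11 − 3.7)/9.2 = 0.793 kΩ.

R_C ≈ 0.79 kΩ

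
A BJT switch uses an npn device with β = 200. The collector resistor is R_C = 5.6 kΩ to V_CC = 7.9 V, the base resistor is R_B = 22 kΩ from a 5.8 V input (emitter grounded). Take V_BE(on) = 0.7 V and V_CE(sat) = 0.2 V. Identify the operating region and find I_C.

Assume active: I_B = (5.8 − 0.7)/22 = 0.232 mA, giving I_C = β·I_B = 46.4 mA.
But then V_CE = 7.9 − 46.4×5.6 = -252 V < V_CE(sat) = 0.2 V — impossible in the active region.
So the transistor is saturated. With V_CE = 0.2 V, I_C = (V_CC − 0.2)/R_C = 7.7/5.6 = 1.38 mA.
Check: β·I_B = 46.4 mA > I_C = 1.38 mA, confirming saturation.

saturation; I_C ≈ 1.4 mA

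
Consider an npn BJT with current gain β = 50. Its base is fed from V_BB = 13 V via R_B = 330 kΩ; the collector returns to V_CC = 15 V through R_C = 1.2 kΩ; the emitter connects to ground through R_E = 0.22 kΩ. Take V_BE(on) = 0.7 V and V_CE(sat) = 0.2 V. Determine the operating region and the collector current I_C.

Assume active. Base-emitter loop: I_B = (V_BB − V_BE)/(R_B + (β+1)R_E) = (13 − 0.7)/(330 + 51×0.22) = 0.036 mA.
I_C = β·I_B = 50×0.036 = 1.8 mA.
V_CE = V_CC − I_C·R_C − I_E·R_E = 15 − 1.8×1.2 − 1.84×0.22 = 12.4 V > V_CE(sat), so the active-region assumption holds.

active; I_C ≈ 1.8 mA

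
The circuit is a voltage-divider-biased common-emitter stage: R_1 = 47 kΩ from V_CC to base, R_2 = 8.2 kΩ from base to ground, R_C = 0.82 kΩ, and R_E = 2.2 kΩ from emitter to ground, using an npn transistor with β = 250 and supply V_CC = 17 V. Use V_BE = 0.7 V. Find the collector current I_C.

Thevenize the base divider: V_Th = V_CC·R_2/(R_1+R_2) = 17×8.2/55.2 = 2.53 V, R_Th = R_1‖R_2 = 6.98 kΩ.
Base-emitter loop: V_Th = I_B·R_Th + V_BE + (β+1)I_B·R_E, so I_B = (2.53 − 0.7) / (6.98 + 251×2.2) = 0.00326 mA.
I_C = β·I_B = 250×0.00326 = 0.816 mA, and I_E = (β+1)I_B = 0.819 mA.
V_CE = V_CC − I_C·R_C − I_E·R_E = 17 − 0.816×0.82 − 0.819×2.2 = 14.5 V.
V_CE = 14.5 V > 0.2 V confirms active-region operation.

I_C ≈ 0.82 mA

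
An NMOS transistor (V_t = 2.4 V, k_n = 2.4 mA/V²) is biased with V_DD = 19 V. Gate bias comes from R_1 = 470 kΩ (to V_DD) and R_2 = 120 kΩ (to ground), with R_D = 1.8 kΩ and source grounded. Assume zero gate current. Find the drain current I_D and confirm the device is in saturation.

V_G = V_DD·R_2/(R_1+R_2) = 19×120/590 = 3.86 V. With the source grounded, V_GS = V_G = 3.86 V.
Assume saturation: I_D = (k_n/2)(V_GS − V_t)² = (2.4/2)×(3.86 − 2.4)² = 1.2×1.46² = 2.57 mA.
V_DS = V_DD − I_D·R_D = 19 − 2.57×1.8 = 14.4 V.
Saturation requires V_DS ≥ V_GS − V_t = 1.46 V; 14.4 ≥ 1.46 ✓.

I_D ≈ 2.6 mA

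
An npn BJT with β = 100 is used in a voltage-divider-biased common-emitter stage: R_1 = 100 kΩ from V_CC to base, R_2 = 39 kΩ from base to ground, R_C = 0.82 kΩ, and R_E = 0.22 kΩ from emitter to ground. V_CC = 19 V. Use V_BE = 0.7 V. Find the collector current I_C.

Thevenize the base divider: V_Th = V_CC·R_2/(R_1+R_2) = 19×39/139 = 5.33 V, R_Th = R_1‖R_2 = 28.1 kΩ.
Base-emitter loop: V_Th = I_B·R_Th + V_BE + (β+1)I_B·R_E, so I_B = (5.33 − 0.7) / (28.1 + 101×0.22) = 0.0921 mA.
I_C = β·I_B = 100×0.0921 = 9.21 mA, and I_E = (β+1)I_B = 9.3 mA.
V_CE = V_CC − I_C·R_C − I_E·R_E = 19 − 9.21×0.82 − 9.3×0.22 = 9.4 V.
V_CE = 9.4 V > 0.2 V confirms active-region operation.

I_C ≈ 9.2 mA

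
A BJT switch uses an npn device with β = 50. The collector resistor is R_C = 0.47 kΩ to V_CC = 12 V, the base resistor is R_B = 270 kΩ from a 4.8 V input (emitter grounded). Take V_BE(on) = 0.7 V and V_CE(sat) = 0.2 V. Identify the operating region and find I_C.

active; I_C ≈ 0.76 mA

Assume active. Base-emitter loop: I_B = (V_BB − V_BE)/R_B = (4.8 − 0.7)/270 = 0.0152 mA.
I_C = β·I_B = 50×0.0152 = 0.759 mA.
V_CE = V_CC − I_C·R_C = 12 − 0.759×0.47 = 11.6 V > V_CE(sat), so the active-region assumption holds.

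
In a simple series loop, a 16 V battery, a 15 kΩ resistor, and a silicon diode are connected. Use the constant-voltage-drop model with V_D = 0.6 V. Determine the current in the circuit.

KVL around the loop: 16 = V_D + I·R = 0.6 + I × 15 kΩ.
So I = (16 − 0.6) / 15 kΩ = 15.4 / 15 = 1.03 mA.

I ≈ 1 mA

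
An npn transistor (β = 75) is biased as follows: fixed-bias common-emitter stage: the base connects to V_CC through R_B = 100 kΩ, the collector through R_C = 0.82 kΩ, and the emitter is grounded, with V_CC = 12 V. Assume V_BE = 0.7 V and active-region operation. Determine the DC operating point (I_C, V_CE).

Base loop: V_CC = I_B·R_B + V_BE, so I_B = (12 − 0.7)/100 kΩ = 0.113 mA.
In the active region I_C = β·I_B = 75 × 0.113 = 8.47 mA.
Collector loop: V_CE = V_CC − I_C·R_C = 12 − 8.47×0.82 = 5.05 V.
Since V_CE = 5.05 V > V_CE(sat) ≈ 0.2 V, the transistor is in the active region as assumed.

I_C ≈ 8.5 mA, V_CE ≈ 5.1 V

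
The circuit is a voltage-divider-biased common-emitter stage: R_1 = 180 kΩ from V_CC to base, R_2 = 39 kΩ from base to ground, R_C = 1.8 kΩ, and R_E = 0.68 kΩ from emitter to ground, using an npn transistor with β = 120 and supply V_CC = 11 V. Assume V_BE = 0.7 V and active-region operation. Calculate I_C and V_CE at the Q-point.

Thevenize the base divider: V_Th = V_CC·R_2/(R_1+R_2) = 11×39/219 = 1.96 V, R_Th = R_1‖R_2 = 32.1 kΩ.
Base-emitter loop: V_Th = I_B·R_Th + V_BE + (β+1)I_B·R_E, so I_B = (1.96 − 0.7) / (32.1 + 121×0.68) = 0.011 mA.
I_C = β·I_B = 120×0.011 = 1.32 mA, and I_E = (β+1)I_B = 1.33 mA.
V_CE = V_CC − I_C·R_C − I_E·R_E = 11 − 1.32×1.8 − 1.33×0.68 = 7.72 V.
V_CE = 7.72 V > 0.2 V confirms active-region operation.

I_C ≈ 1.3 mA, V_CE ≈ 7.7 V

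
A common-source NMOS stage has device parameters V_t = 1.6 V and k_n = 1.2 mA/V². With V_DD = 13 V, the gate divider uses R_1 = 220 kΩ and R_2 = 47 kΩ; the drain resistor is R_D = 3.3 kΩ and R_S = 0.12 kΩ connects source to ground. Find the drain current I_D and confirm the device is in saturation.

I_D ≈ 0.26 mA

V_G = V_DD·R_2/(R_1+R_2) = 13×47/267 = 2.29 V.
Assume saturation: I_D = (k_n/2)(V_GS − V_t)² with V_GS = V_G − I_D·R_S = 2.29 − 0.12·I_D.
Substituting gives 0.00864·I_D² − 1.1·I_D + 0.284 = 0, with roots I_D = 0.259 or 127 mA.
The root I_D = 127 mA gives V_GS = -12.9 V ≤ V_t, so take I_D = 0.259 mA.
Then V_GS = 2.26 V and V_DS = V_DD − I_D(R_D+R_S) = 13 − 0.259×3.42 = 12.1 V.
Saturation requires V_DS ≥ V_GS − V_t = 0.657 V; 12.1 ≥ 0.657 ✓.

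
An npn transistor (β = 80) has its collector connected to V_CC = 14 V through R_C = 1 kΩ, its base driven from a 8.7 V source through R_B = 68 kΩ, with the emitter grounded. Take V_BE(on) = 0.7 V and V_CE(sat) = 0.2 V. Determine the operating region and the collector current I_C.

active; I_C ≈ 9.4 mA

Assume active. Base-emitter loop: I_B = (V_BB − V_BE)/R_B = (8.7 − 0.7)/68 = 0.118 mA.
I_C = β·I_B = 80×0.118 = 9.41 mA.
V_CE = V_CC − I_C·R_C = 14 − 9.41×1 = 4.59 V > V_CE(sat), so the active-region assumption holds.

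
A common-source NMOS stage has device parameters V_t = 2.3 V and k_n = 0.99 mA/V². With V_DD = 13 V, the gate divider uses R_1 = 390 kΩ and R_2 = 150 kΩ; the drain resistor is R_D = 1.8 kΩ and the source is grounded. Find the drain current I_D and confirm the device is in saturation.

I_D ≈ 0.85 mA

V_G = V_DD·R_2/(R_1+R_2) = 13×150/540 = 3.61 V. With the source grounded, V_GS = V_G = 3.61 V.
Assume saturation: I_D = (k_n/2)(V_GS − V_t)² = (0.99/2)×(3.61 − 2.3)² = 0.495×1.31² = 0.851 mA.
V_DS = V_DD − I_D·R_D = 13 − 0.851×1.8 = 11.5 V.
Saturation requires V_DS ≥ V_GS − V_t = 1.31 V; 11.5 ≥ 1.31 ✓.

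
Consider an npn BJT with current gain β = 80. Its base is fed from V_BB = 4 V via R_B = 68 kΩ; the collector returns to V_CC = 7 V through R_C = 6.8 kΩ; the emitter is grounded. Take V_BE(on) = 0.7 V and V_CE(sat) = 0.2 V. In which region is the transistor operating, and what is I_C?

Assume active: I_B = (4 − 0.7)/68 = 0.0485 mA, giving I_C = β·I_B = 3.88 mA.
But then V_CE = 7 − 3.88×6.8 = -19.4 V < V_CE(sat) = 0.2 V — impossible in the active region.
So the transistor is saturated. With V_CE = 0.2 V, I_C = (V_CC − 0.2)/R_C = 6.8/6.8 = 1 mA.
Check: β·I_B = 3.88 mA > I_C = 1 mA, confirming saturation.

saturation; I_C ≈ 1 mA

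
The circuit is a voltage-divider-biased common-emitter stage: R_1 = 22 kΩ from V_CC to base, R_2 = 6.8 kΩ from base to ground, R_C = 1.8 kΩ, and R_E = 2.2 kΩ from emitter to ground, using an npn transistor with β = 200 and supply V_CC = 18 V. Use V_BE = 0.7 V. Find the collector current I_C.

Thevenize the base divider: V_Th = V_CC·R_2/(R_1+R_2) = 18×6.8/28.8 = 4.25 V, R_Th = R_1‖R_2 = 5.19 kΩ.
Base-emitter loop: V_Th = I_B·R_Th + V_BE + (β+1)I_B·R_E, so I_B = (4.25 − 0.7) / (5.19 + 201×2.2) = 0.00793 mA.
I_C = β·I_B = 200×0.00793 = 1.59 mA, and I_E = (β+1)I_B = 1.59 mA.
V_CE = V_CC − I_C·R_C − I_E·R_E = 18 − 1.59×1.8 − 1.59×2.2 = 11.6 V.
V_CE = 11.6 V > 0.2 V confirms active-region operation.

I_C ≈ 1.6 mA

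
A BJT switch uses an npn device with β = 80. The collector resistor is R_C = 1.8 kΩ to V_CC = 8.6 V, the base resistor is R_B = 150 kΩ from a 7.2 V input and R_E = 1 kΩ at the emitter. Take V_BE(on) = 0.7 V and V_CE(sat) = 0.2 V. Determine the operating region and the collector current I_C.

active; I_C ≈ 2.3 mA

Assume active. Base-emitter loop: I_B = (V_BB − V_BE)/(R_B + (β+1)R_E) = (7.2 − 0.7)/(150 + 81×1) = 0.0281 mA.
I_C = β·I_B = 80×0.0281 = 2.25 mA.
V_CE = V_CC − I_C·R_C − I_E·R_E = 8.6 − 2.25×1.8 − 2.28×1 = 2.27 V > V_CE(sat), so the active-region assumption holds.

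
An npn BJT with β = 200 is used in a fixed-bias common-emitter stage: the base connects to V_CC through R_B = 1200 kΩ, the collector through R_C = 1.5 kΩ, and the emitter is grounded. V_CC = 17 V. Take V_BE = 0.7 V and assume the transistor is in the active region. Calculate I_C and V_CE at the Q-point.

Base loop: V_CC = I_B·R_B + V_BE, so I_B = (17 − 0.7)/1200 kΩ = 0.0136 mA.
In the active region I_C = β·I_B = 200 × 0.0136 = 2.72 mA.
Collector loop: V_CE = V_CC − I_C·R_C = 17 − 2.72×1.5 = 12.9 V.
Since V_CE = 12.9 V > V_CE(sat) ≈ 0.2 V, the transistor is in the active region as assumed.

I_C ≈ 2.7 mA, V_CE ≈ 13 V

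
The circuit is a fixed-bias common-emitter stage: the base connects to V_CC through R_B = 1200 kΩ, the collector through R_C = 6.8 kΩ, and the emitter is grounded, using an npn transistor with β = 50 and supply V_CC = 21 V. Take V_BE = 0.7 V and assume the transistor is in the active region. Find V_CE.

V_CE ≈ 15 V

Base loop: V_CC = I_B·R_B + V_BE, so I_B = (21 − 0.7)/1200 kΩ = 0.0169 mA.
In the active region I_C = β·I_B = 50 × 0.0169 = 0.846 mA.
Collector loop: V_CE = V_CC − I_C·R_C = 21 − 0.846×6.8 = 15.2 V.
Since V_CE = 15.2 V > V_CE(sat) ≈ 0.2 V, the transistor is in the active region as assumed.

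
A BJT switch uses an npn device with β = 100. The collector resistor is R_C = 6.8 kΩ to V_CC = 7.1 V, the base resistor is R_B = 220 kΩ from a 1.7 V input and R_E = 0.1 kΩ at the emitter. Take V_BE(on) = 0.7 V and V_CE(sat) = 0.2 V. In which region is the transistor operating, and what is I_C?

active; I_C ≈ 0.43 mA

Assume active. Base-emitter loop: I_B = (V_BB − V_BE)/(R_B + (β+1)R_E) = (1.7 − 0.7)/(220 + 101×0.1) = 0.00435 mA.
I_C = β·I_B = 100×0.00435 = 0.435 mA.
V_CE = V_CC − I_C·R_C − I_E·R_E = 7.1 − 0.435×6.8 − 0.439×0.1 = 4.1 V > V_CE(sat), so the active-region assumption holds.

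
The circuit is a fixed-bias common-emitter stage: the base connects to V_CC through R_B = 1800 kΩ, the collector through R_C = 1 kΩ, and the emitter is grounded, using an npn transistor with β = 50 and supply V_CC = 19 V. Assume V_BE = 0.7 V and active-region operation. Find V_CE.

V_CE ≈ 18 V

Base loop: V_CC = I_B·R_B + V_BE, so I_B = (19 − 0.7)/1800 kΩ = 0.0102 mA.
In the active region I_C = β·I_B = 50 × 0.0102 = 0.508 mA.
Collector loop: V_CE = V_CC − I_C·R_C = 19 − 0.508×1 = 18.5 V.
Since V_CE = 18.5 V > V_CE(sat) ≈ 0.2 V, the transistor is in the active region as assumed.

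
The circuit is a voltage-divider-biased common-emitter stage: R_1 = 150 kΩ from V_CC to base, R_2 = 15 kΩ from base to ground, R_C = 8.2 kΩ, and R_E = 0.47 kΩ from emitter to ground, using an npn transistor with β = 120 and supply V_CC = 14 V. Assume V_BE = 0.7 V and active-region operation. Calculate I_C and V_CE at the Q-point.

I_C ≈ 0.97 mA, V_CE ≈ 5.5 V

Thevenize the base divider: V_Th = V_CC·R_2/(R_1+R_2) = 14×15/165 = 1.27 V, R_Th = R_1‖R_2 = 13.6 kΩ.
Base-emitter loop: V_Th = I_B·R_Th + V_BE + (β+1)I_B·R_E, so I_B = (1.27 − 0.7) / (13.6 + 121×0.47) = 0.00812 mA.
I_C = β·I_B = 120×0.00812 = 0.975 mA, and I_E = (β+1)I_B = 0.983 mA.
V_CE = V_CC − I_C·R_C − I_E·R_E = 14 − 0.975×8.2 − 0.983×0.47 = 5.54 V.
V_CE = 5.54 V > 0.2 V confirms active-region operation.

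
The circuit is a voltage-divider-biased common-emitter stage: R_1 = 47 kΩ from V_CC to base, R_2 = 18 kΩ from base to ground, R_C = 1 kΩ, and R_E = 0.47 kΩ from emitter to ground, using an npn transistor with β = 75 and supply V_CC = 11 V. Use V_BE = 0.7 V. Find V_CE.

Thevenize the base divider: V_Th = V_CC·R_2/(R_1+R_2) = 11×18/65 = 3.05 V, R_Th = R_1‖R_2 = 13 kΩ.
Base-emitter loop: V_Th = I_B·R_Th + V_BE + (β+1)I_B·R_E, so I_B = (3.05 − 0.7) / (13 + 76×0.47) = 0.0481 mA.
I_C = β·I_B = 75×0.0481 = 3.61 mA, and I_E = (β+1)I_B = 3.66 mA.
V_CE = V_CC − I_C·R_C − I_E·R_E = 11 − 3.61×1 − 3.66×0.47 = 5.67 V.
V_CE = 5.67 V > 0.2 V confirms active-region operation.

V_CE ≈ 5.7 V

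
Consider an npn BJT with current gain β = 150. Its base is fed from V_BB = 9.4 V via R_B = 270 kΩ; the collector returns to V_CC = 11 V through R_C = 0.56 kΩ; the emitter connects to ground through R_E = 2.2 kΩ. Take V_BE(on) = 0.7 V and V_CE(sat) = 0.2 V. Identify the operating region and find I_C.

Assume active. Base-emitter loop: I_B = (V_BB − V_BE)/(R_B + (β+1)R_E) = (9.4 − 0.7)/(270 + 151×2.2) = 0.0144 mA.
I_C = β·I_B = 150×0.0144 = 2.17 mA.
V_CE = V_CC − I_C·R_C − I_E·R_E = 11 − 2.17×0.56 − 2.18×2.2 = 4.99 V > V_CE(sat), so the active-region assumption holds.

active; I_C ≈ 2.2 mA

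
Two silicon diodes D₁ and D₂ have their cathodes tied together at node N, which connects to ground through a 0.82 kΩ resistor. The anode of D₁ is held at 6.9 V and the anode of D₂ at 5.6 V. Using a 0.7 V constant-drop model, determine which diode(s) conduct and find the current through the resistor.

Only D₁ conducts; I_R ≈ 7.6 mA

Assume both conduct. Then node N would need to be at both 6.9−0.7 = 6.2 V and 5.6−0.7 = 4.9 V, which is impossible.
Assume only D₁ conducts: V_N = 6.9 − 0.7 = 6.2 V, so I_R = 6.2/0.82 = 7.56 mA.
Check D₂: its anode-to-cathode voltage is 5.6 − 6.2 = -0.6 V < 0.7 V, so it is off. The assumption is consistent.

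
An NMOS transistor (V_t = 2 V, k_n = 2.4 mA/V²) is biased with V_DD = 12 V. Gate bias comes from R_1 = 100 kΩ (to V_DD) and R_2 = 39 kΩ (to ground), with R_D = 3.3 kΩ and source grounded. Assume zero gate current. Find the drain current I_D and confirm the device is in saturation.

V_G = V_DD·R_2/(R_1+R_2) = 12×39/139 = 3.37 V. With the source grounded, V_GS = V_G = 3.37 V.
Assume saturation: I_D = (k_n/2)(V_GS − V_t)² = (2.4/2)×(3.37 − 2)² = 1.2×1.37² = 2.24 mA.
V_DS = V_DD − I_D·R_D = 12 − 2.24×3.3 = 4.6 V.
Saturation requires V_DS ≥ V_GS − V_t = 1.37 V; 4.6 ≥ 1.37 ✓.

I_D ≈ 2.2 mA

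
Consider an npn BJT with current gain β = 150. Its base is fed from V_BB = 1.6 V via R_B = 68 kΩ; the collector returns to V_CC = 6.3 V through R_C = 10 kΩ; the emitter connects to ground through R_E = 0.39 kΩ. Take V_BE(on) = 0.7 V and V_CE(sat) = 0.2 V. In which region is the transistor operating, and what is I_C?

saturation; I_C ≈ 0.59 mA

Assume active: I_B = (1.6 − 0.7)/(68 + 151×0.39) = 0.00709 mA, I_C = β·I_B = 1.06 mA.
Then V_CE = 6.3 − 1.06×10 − 1.07×0.39 = -4.76 V < 0.2 V — the active assumption fails.
Re-solve with V_CE = 0.2 V. KCL at the emitter: V_E/R_E = (V_BB−0.7−V_E)/R_B + (V_CC−0.2−V_E)/R_C, giving V_E = 0.233 V.
I_C = (V_CC − 0.2 − V_E)/R_C = (6.1 − 0.233)/10 = 0.587 mA.
Check: I_B = (0.9 − 0.233)/68 = 0.00981 mA, and β·I_B = 1.47 mA > I_C, confirming saturation.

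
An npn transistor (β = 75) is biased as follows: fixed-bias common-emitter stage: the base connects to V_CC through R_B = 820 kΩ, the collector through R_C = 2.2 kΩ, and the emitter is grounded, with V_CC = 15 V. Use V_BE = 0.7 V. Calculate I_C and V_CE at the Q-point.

I_C ≈ 1.3 mA, V_CE ≈ 12 V

Base loop: V_CC = I_B·R_B + V_BE, so I_B = (15 − 0.7)/820 kΩ = 0.0174 mA.
In the active region I_C = β·I_B = 75 × 0.0174 = 1.31 mA.
Collector loop: V_CE = V_CC − I_C·R_C = 15 − 1.31×2.2 = 12.1 V.
Since V_CE = 12.1 V > V_CE(sat) ≈ 0.2 V, the transistor is in the active region as assumed.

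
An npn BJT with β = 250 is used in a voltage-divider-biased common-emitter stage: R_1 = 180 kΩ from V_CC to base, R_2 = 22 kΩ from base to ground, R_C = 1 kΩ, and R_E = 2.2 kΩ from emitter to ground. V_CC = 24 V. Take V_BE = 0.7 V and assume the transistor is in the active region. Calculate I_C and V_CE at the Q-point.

Thevenize the base divider: V_Th = V_CC·R_2/(R_1+R_2) = 24×22/202 = 2.61 V, R_Th = R_1‖R_2 = 19.6 kΩ.
Base-emitter loop: V_Th = I_B·R_Th + V_BE + (β+1)I_B·R_E, so I_B = (2.61 − 0.7) / (19.6 + 251×2.2) = 0.00335 mA.
I_C = β·I_B = 250×0.00335 = 0.837 mA, and I_E = (β+1)I_B = 0.84 mA.
V_CE = V_CC − I_C·R_C − I_E·R_E = 24 − 0.837×1 − 0.84×2.2 = 21.3 V.
V_CE = 21.3 V > 0.2 V confirms active-region operation.

I_C ≈ 0.84 mA, V_CE ≈ 21 V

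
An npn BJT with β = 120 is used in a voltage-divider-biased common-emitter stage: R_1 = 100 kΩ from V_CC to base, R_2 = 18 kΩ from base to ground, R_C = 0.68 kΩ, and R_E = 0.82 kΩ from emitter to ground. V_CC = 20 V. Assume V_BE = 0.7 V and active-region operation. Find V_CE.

Thevenize the base divider: V_Th = V_CC·R_2/(R_1+R_2) = 20×18/118 = 3.05 V, R_Th = R_1‖R_2 = 15.3 kΩ.
Base-emitter loop: V_Th = I_B·R_Th + V_BE + (β+1)I_B·R_E, so I_B = (3.05 − 0.7) / (15.3 + 121×0.82) = 0.0205 mA.
I_C = β·I_B = 120×0.0205 = 2.46 mA, and I_E = (β+1)I_B = 2.48 mA.
V_CE = V_CC − I_C·R_C − I_E·R_E = 20 − 2.46×0.68 − 2.48×0.82 = 16.3 V.
V_CE = 16.3 V > 0.2 V confirms active-region operation.

V_CE ≈ 16 V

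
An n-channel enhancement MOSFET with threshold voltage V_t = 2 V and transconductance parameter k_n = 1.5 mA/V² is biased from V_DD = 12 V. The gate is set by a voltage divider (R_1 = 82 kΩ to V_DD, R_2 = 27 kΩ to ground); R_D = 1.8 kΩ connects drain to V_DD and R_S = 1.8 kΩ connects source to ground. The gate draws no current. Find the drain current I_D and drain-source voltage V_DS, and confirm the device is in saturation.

V_G = V_DD·R_2/(R_1+R_2) = 12×27/109 = 2.97 V.
Assume saturation: I_D = (k_n/2)(V_GS − V_t)² with V_GS = V_G − I_D·R_S = 2.97 − 1.8·I_D.
Substituting gives 2.43·I_D² − 3.63·I_D + 0.709 = 0, with roots I_D = 0.232 or 1.26 mA.
The root I_D = 1.26 mA gives V_GS = 0.704 V ≤ V_t, so take I_D = 0.232 mA.
Then V_GS = 2.56 V and V_DS = V_DD − I_D(R_D+R_S) = 12 − 0.232×3.6 = 11.2 V.
Saturation requires V_DS ≥ V_GS − V_t = 0.556 V; 11.2 ≥ 0.556 ✓.

I_D ≈ 0.23 mA, V_DS ≈ 11 V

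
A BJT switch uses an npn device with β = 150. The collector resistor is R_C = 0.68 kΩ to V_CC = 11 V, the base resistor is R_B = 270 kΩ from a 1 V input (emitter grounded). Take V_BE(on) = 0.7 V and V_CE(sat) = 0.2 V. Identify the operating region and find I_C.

Assume active. Base-emitter loop: I_B = (V_BB − V_BE)/R_B = (1 − 0.7)/270 = 0.00111 mA.
I_C = β·I_B = 150×0.00111 = 0.167 mA.
V_CE = V_CC − I_C·R_C = 11 − 0.167×0.68 = 10.9 V > V_CE(sat), so the active-region assumption holds.

active; I_C ≈ 0.17 mA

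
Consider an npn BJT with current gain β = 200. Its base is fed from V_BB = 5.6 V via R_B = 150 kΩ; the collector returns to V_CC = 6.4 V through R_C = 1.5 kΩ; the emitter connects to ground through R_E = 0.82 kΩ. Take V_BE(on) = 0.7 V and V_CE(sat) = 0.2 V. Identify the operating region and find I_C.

saturation; I_C ≈ 2.7 mA

Assume active: I_B = (5.6 − 0.7)/(150 + 201×0.82) = 0.0156 mA, I_C = β·I_B = 3.11 mA.
Then V_CE = 6.4 − 3.11×1.5 − 3.13×0.82 = -0.835 V < 0.2 V — the active assumption fails.
Re-solve with V_CE = 0.2 V. KCL at the emitter: V_E/R_E = (V_BB−0.7−V_E)/R_B + (V_CC−0.2−V_E)/R_C, giving V_E = 2.2 V.
I_C = (V_CC − 0.2 − V_E)/R_C = (6.2 − 2.2)/1.5 = 2.67 mA.
Check: I_B = (4.9 − 2.2)/150 = 0.018 mA, and β·I_B = 3.6 mA > I_C, confirming saturation.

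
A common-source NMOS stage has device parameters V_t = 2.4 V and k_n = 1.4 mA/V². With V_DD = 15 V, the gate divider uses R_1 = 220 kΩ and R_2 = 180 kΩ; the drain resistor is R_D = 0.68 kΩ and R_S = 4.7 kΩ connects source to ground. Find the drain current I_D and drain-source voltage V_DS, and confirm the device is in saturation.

V_G = V_DD·R_2/(R_1+R_2) = 15×180/400 = 6.75 V.
Assume saturation: I_D = (k_n/2)(V_GS − V_t)² with V_GS = V_G − I_D·R_S = 6.75 − 4.7·I_D.
Substituting gives 15.5·I_D² − 29.6·I_D + 13.2 = 0, with roots I_D = 0.711 or 1.2 mA.
The root I_D = 1.2 mA gives V_GS = 1.09 V ≤ V_t, so take I_D = 0.711 mA.
Then V_GS = 3.41 V and V_DS = V_DD − I_D(R_D+R_S) = 15 − 0.711×5.38 = 11.2 V.
Saturation requires V_DS ≥ V_GS − V_t = 1.01 V; 11.2 ≥ 1.01 ✓.

I_D ≈ 0.71 mA, V_DS ≈ 11 V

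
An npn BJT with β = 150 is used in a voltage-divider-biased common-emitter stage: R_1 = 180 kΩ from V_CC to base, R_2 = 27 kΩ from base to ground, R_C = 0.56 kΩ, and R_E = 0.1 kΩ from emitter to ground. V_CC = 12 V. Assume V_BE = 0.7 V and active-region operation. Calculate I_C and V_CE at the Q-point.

I_C ≈ 3.4 mA, V_CE ≈ 9.8 V

Thevenize the base divider: V_Th = V_CC·R_2/(R_1+R_2) = 12×27/207 = 1.57 V, R_Th = R_1‖R_2 = 23.5 kΩ.
Base-emitter loop: V_Th = I_B·R_Th + V_BE + (β+1)I_B·R_E, so I_B = (1.57 − 0.7) / (23.5 + 151×0.1) = 0.0224 mA.
I_C = β·I_B = 150×0.0224 = 3.36 mA, and I_E = (β+1)I_B = 3.39 mA.
V_CE = V_CC − I_C·R_C − I_E·R_E = 12 − 3.36×0.56 − 3.39×0.1 = 9.78 V.
V_CE = 9.78 V > 0.2 V confirms active-region operation.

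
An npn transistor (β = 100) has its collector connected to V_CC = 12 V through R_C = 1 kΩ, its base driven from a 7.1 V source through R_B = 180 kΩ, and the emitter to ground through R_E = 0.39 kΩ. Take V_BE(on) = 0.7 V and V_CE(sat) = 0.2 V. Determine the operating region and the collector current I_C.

active; I_C ≈ 2.9 mA

Assume active. Base-emitter loop: I_B = (V_BB − V_BE)/(R_B + (β+1)R_E) = (7.1 − 0.7)/(180 + 101×0.39) = 0.0292 mA.
I_C = β·I_B = 100×0.0292 = 2.92 mA.
V_CE = V_CC − I_C·R_C − I_E·R_E = 12 − 2.92×1 − 2.95×0.39 = 7.93 V > V_CE(sat), so the active-region assumption holds.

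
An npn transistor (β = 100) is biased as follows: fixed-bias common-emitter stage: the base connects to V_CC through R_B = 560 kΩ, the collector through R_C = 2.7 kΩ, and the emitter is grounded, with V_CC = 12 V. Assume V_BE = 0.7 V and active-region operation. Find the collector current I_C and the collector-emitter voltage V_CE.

Base loop: V_CC = I_B·R_B + V_BE, so I_B = (12 − 0.7)/560 kΩ = 0.0202 mA.
In the active region I_C = β·I_B = 100 × 0.0202 = 2.02 mA.
Collector loop: V_CE = V_CC − I_C·R_C = 12 − 2.02×2.7 = 6.55 V.
Since V_CE = 6.55 V > V_CE(sat) ≈ 0.2 V, the transistor is in the active region as assumed.

I_C ≈ 2 mA, V_CE ≈ 6.6 V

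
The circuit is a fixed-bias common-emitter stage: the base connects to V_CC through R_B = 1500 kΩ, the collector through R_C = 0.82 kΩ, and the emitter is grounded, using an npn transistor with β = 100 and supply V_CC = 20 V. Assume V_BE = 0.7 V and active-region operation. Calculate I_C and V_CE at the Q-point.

Base loop: V_CC = I_B·R_B + V_BE, so I_B = (20 − 0.7)/1500 kΩ = 0.0129 mA.
In the active region I_C = β·I_B = 100 × 0.0129 = 1.29 mA.
Collector loop: V_CE = V_CC − I_C·R_C = 20 − 1.29×0.82 = 18.9 V.
Since V_CE = 18.9 V > V_CE(sat) ≈ 0.2 V, the transistor is in the active region as assumed.

I_C ≈ 1.3 mA, V_CE ≈ 19 V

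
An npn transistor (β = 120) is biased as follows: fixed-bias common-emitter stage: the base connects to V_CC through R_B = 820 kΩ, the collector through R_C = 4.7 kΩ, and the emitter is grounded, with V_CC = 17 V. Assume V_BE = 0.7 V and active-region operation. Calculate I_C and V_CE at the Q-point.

Base loop: V_CC = I_B·R_B + V_BE, so I_B = (17 − 0.7)/820 kΩ = 0.0199 mA.
In the active region I_C = β·I_B = 120 × 0.0199 = 2.39 mA.
Collector loop: V_CE = V_CC − I_C·R_C = 17 − 2.39×4.7 = 5.79 V.
Since V_CE = 5.79 V > V_CE(sat) ≈ 0.2 V, the transistor is in the active region as assumed.

I_C ≈ 2.4 mA, V_CE ≈ 5.8 V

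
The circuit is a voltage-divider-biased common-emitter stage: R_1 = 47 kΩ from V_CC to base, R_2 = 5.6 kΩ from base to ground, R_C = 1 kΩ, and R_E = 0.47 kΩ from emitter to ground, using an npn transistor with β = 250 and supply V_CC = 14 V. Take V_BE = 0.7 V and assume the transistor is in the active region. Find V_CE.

V_CE ≈ 12 V

Thevenize the base divider: V_Th = V_CC·R_2/(R_1+R_2) = 14×5.6/52.6 = 1.49 V, R_Th = R_1‖R_2 = 5 kΩ.
Base-emitter loop: V_Th = I_B·R_Th + V_BE + (β+1)I_B·R_E, so I_B = (1.49 − 0.7) / (5 + 251×0.47) = 0.00643 mA.
I_C = β·I_B = 250×0.00643 = 1.61 mA, and I_E = (β+1)I_B = 1.61 mA.
V_CE = V_CC − I_C·R_C − I_E·R_E = 14 − 1.61×1 − 1.61×0.47 = 11.6 V.
V_CE = 11.6 V > 0.2 V confirms active-region operation.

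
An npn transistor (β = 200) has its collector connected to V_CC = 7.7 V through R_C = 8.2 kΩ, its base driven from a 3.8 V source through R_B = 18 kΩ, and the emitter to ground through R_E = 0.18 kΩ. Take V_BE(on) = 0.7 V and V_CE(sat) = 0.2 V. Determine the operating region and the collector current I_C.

Assume active: I_B = (3.8 − 0.7)/(18 + 201×0.18) = 0.0572 mA, I_C = β·I_B = 11.4 mA.
Then V_CE = 7.7 − 11.4×8.2 − 11.5×0.18 = -88.2 V < 0.2 V — the active assumption fails.
Re-solve with V_CE = 0.2 V. KCL at the emitter: V_E/R_E = (V_BB−0.7−V_E)/R_B + (V_CC−0.2−V_E)/R_C, giving V_E = 0.19 V.
I_C = (V_CC − 0.2 − V_E)/R_C = (7.5 − 0.19)/8.2 = 0.892 mA.
Check: I_B = (3.1 − 0.19)/18 = 0.162 mA, and β·I_B = 32.3 mA > I_C, confirming saturation.

saturation; I_C ≈ 0.89 mA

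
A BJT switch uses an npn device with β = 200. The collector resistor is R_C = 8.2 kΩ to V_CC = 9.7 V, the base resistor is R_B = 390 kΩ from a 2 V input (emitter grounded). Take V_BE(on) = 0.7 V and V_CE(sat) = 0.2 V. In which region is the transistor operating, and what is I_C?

active; I_C ≈ 0.67 mA

Assume active. Base-emitter loop: I_B = (V_BB − V_BE)/R_B = (2 − 0.7)/390 = 0.00333 mA.
I_C = β·I_B = 200×0.00333 = 0.667 mA.
V_CE = V_CC − I_C·R_C = 9.7 − 0.667×8.2 = 4.23 V > V_CE(sat), so the active-region assumption holds.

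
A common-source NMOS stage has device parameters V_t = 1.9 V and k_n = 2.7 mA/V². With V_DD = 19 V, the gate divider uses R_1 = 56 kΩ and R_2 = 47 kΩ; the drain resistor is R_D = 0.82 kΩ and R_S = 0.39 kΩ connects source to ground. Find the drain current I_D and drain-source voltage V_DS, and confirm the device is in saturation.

I_D ≈ 10 mA, V_DS ≈ 6.6 V

V_G = V_DD·R_2/(R_1+R_2) = 19×47/103 = 8.67 V.
Assume saturation: I_D = (k_n/2)(V_GS − V_t)² with V_GS = V_G − I_D·R_S = 8.67 − 0.39·I_D.
Substituting gives 0.205·I_D² − 8.13·I_D + 61.9 = 0, with roots I_D = 10.3 or 29.3 mA.
The root I_D = 29.3 mA gives V_GS = -2.76 V ≤ V_t, so take I_D = 10.3 mA.
Then V_GS = 4.66 V and V_DS = V_DD − I_D(R_D+R_S) = 19 − 10.3×1.21 = 6.56 V.
Saturation requires V_DS ≥ V_GS − V_t = 2.76 V; 6.56 ≥ 2.76 ✓.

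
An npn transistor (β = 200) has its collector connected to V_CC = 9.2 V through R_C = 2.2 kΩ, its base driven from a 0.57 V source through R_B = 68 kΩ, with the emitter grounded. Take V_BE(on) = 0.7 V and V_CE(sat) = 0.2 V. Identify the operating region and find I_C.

cutoff; I_C ≈ 0

V_BB = 0.57 V ≤ V_BE(on) = 0.7 V, so the base-emitter junction is not forward biased.
The transistor is in cutoff: I_B = I_C = 0.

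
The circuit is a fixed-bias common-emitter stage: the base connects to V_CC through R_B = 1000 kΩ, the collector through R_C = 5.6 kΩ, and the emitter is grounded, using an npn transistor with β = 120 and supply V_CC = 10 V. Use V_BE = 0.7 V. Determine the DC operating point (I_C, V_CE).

Base loop: V_CC = I_B·R_B + V_BE, so I_B = (10 − 0.7)/1000 kΩ = 0.0093 mA.
In the active region I_C = β·I_B = 120 × 0.0093 = 1.12 mA.
Collector loop: V_CE = V_CC − I_C·R_C = 10 − 1.12×5.6 = 3.75 V.
Since V_CE = 3.75 V > V_CE(sat) ≈ 0.2 V, the transistor is in the active region as assumed.

I_C ≈ 1.1 mA, V_CE ≈ 3.8 V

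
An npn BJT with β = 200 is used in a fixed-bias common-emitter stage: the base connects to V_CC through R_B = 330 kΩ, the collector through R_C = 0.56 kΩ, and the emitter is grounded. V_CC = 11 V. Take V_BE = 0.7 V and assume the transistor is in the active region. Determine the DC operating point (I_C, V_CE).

I_C ≈ 6.2 mA, V_CE ≈ 7.5 V

Base loop: V_CC = I_B·R_B + V_BE, so I_B = (11 − 0.7)/330 kΩ = 0.0312 mA.
In the active region I_C = β·I_B = 200 × 0.0312 = 6.24 mA.
Collector loop: V_CE = V_CC − I_C·R_C = 11 − 6.24×0.56 = 7.5 V.
Since V_CE = 7.5 V > V_CE(sat) ≈ 0.2 V, the transistor is in the active region as assumed.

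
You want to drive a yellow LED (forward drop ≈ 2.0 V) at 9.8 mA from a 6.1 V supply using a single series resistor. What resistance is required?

The resistor drops V_S − V_D = 6.1 − 2.0 = 4.1 V at 9.8 mA.
R = 4.1 V / 9.8 mA = 0.418 kΩ.

R ≈ 0.42 kΩ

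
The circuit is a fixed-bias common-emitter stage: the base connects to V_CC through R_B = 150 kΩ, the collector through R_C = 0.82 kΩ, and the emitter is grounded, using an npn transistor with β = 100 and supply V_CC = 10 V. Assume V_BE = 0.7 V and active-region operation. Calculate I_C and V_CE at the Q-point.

Base loop: V_CC = I_B·R_B + V_BE, so I_B = (10 − 0.7)/150 kΩ = 0.062 mA.
In the active region I_C = β·I_B = 100 × 0.062 = 6.2 mA.
Collector loop: V_CE = V_CC − I_C·R_C = 10 − 6.2×0.82 = 4.92 V.
Since V_CE = 4.92 V > V_CE(sat) ≈ 0.2 V, the transistor is in the active region as assumed.

I_C ≈ 6.2 mA, V_CE ≈ 4.9 V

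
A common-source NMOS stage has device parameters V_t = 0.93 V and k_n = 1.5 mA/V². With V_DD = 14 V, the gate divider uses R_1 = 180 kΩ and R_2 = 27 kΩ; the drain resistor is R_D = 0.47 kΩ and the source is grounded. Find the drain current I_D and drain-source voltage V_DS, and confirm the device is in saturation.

V_G = V_DD·R_2/(R_1+R_2) = 14×27/207 = 1.83 V. With the source grounded, V_GS = V_G = 1.83 V.
Assume saturation: I_D = (k_n/2)(V_GS − V_t)² = (1.5/2)×(1.83 − 0.93)² = 0.75×0.896² = 0.602 mA.
V_DS = V_DD − I_D·R_D = 14 − 0.602×0.47 = 13.7 V.
Saturation requires V_DS ≥ V_GS − V_t = 0.896 V; 13.7 ≥ 0.896 ✓.

I_D ≈ 0.6 mA, V_DS ≈ 14 V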